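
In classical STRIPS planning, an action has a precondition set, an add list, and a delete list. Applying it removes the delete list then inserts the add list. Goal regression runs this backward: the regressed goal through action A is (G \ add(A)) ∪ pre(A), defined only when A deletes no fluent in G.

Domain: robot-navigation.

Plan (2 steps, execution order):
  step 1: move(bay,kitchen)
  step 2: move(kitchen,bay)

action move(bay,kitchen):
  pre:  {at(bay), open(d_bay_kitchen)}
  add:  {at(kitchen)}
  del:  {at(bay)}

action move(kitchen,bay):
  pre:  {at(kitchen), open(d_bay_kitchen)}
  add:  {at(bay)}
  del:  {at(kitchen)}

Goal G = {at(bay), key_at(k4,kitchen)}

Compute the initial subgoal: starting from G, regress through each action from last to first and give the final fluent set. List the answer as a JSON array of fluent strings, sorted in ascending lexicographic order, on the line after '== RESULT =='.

Work backward from the goal:
  through step 2 (move(kitchen,bay)): drop {at(bay)}, keep {key_at(k4,kitchen)}, require {at(kitchen), open(d_bay_kitchen)}
    → {at(kitchen), key_at(k4,kitchen), open(d_bay_kitchen)}
  through step 1 (move(bay,kitchen)): drop {at(kitchen)}, keep {key_at(k4,kitchen), open(d_bay_kitchen)}, require {at(bay), open(d_bay_kitchen)}
    → {at(bay), key_at(k4,kitchen), open(d_bay_kitchen)}

== RESULT ==
["at(bay)", "key_at(k4,kitchen)", "open(d_bay_kitchen)"]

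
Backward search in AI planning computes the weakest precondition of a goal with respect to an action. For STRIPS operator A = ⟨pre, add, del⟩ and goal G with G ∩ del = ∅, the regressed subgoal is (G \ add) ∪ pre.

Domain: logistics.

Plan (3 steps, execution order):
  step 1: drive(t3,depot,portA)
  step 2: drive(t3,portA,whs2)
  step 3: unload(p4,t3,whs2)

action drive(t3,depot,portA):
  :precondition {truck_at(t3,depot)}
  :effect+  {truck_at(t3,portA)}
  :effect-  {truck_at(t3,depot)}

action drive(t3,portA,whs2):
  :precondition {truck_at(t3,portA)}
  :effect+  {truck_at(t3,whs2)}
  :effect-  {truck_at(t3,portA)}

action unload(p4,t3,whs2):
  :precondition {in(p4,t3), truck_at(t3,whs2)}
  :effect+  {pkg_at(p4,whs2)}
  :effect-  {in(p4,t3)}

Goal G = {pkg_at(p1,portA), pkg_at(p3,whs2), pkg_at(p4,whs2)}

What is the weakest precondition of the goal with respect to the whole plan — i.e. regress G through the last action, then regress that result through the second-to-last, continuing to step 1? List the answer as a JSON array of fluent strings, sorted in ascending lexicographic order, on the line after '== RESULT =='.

Regress step by step:
  through step 3 (unload(p4,t3,whs2)): drop {pkg_at(p4,whs2)}, keep {pkg_at(p1,portA), pkg_at(p3,whs2)}, require {in(p4,t3), truck_at(t3,whs2)}
    → {in(p4,t3), pkg_at(p1,portA), pkg_at(p3,whs2), truck_at(t3,whs2)}
  through step 2 (drive(t3,portA,whs2)): drop {truck_at(t3,whs2)}, keep {in(p4,t3), pkg_at(p1,portA), pkg_at(p3,whs2)}, require {truck_at(t3,portA)}
    → {in(p4,t3), pkg_at(p1,portA), pkg_at(p3,whs2), truck_at(t3,portA)}
  through step 1 (drive(t3,depot,portA)): drop {truck_at(t3,portA)}, keep {in(p4,t3), pkg_at(p1,portA), pkg_at(p3,whs2)}, require {truck_at(t3,depot)}
    → {in(p4,t3), pkg_at(p1,portA), pkg_at(p3,whs2), truck_at(t3,depot)}

== RESULT ==
["in(p4,t3)", "pkg_at(p1,portA)", "pkg_at(p3,whs2)", "truck_at(t3,depot)"]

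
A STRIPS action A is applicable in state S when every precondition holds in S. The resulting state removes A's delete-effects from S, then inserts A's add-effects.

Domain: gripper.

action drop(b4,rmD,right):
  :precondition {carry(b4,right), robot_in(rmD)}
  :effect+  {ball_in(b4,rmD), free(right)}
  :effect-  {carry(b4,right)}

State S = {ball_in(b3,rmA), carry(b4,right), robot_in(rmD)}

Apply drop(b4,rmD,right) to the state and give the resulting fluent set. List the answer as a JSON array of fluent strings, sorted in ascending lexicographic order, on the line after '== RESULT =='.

Progress:
  pre ⊆ S: {carry(b4,right), robot_in(rmD)} ⊆ S  — applicable
  S \ del = {ball_in(b3,rmA), robot_in(rmD)}
  ∪ add   = {ball_in(b3,rmA), ball_in(b4,rmD), free(right), robot_in(rmD)}

== RESULT ==
["ball_in(b3,rmA)", "ball_in(b4,rmD)", "free(right)", "robot_in(rmD)"]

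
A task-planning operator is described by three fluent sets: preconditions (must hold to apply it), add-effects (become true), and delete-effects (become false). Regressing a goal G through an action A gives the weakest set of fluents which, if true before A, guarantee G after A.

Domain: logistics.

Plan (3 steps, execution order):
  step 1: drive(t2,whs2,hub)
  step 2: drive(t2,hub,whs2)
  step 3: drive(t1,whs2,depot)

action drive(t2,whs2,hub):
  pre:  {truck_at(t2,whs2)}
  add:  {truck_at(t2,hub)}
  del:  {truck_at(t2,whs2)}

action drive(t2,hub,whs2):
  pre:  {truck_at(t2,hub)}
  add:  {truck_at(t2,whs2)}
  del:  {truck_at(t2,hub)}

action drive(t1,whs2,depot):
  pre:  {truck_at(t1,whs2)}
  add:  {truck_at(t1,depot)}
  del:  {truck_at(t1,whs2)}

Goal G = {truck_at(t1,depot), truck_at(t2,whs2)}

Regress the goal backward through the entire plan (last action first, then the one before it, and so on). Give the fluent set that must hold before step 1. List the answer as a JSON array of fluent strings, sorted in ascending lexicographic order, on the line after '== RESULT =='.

Work backward from the goal:
  through step 3 (drive(t1,whs2,depot)): drop {truck_at(t1,depot)}, keep {truck_at(t2,whs2)}, require {truck_at(t1,whs2)}
    → {truck_at(t1,whs2), truck_at(t2,whs2)}
  through step 2 (drive(t2,hub,whs2)): drop {truck_at(t2,whs2)}, keep {truck_at(t1,whs2)}, require {truck_at(t2,hub)}
    → {truck_at(t1,whs2), truck_at(t2,hub)}
  through step 1 (drive(t2,whs2,hub)): drop {truck_at(t2,hub)}, keep {truck_at(t1,whs2)}, require {truck_at(t2,whs2)}
    → {truck_at(t1,whs2), truck_at(t2,whs2)}

== RESULT ==
["truck_at(t1,whs2)", "truck_at(t2,whs2)"]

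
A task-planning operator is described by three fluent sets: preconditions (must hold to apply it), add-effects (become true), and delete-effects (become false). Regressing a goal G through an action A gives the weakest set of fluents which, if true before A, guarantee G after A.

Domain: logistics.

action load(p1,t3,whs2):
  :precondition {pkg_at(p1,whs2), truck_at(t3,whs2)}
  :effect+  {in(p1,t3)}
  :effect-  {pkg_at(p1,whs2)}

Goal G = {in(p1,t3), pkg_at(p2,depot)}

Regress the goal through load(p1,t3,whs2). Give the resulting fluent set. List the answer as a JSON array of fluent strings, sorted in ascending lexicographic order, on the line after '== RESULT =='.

Regress:
  G ∩ del = {}  (empty — regression defined)
  G \ add = {in(p1,t3), pkg_at(p2,depot)} \ {in(p1,t3)} = {pkg_at(p2,depot)}
  ∪ pre   = {pkg_at(p2,depot)} ∪ {pkg_at(p1,whs2), truck_at(t3,whs2)}
          = {pkg_at(p1,whs2), pkg_at(p2,depot), truck_at(t3,whs2)}

== RESULT ==
["pkg_at(p1,whs2)", "pkg_at(p2,depot)", "truck_at(t3,whs2)"]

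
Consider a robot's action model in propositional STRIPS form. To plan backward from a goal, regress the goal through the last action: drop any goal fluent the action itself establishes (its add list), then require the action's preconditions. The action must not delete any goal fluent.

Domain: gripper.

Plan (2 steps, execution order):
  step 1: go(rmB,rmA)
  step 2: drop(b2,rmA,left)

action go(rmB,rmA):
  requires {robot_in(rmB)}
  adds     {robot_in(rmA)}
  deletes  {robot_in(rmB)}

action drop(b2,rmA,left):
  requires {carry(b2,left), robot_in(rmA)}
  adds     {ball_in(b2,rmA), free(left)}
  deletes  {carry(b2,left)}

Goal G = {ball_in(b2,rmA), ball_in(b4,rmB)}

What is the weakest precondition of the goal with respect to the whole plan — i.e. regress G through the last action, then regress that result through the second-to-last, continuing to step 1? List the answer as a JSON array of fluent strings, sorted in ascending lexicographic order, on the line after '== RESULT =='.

Work backward from the goal:
  through step 2 (drop(b2,rmA,left)): drop {ball_in(b2,rmA)}, keep {ball_in(b4,rmB)}, require {carry(b2,left), robot_in(rmA)}
    → {ball_in(b4,rmB), carry(b2,left), robot_in(rmA)}
  through step 1 (go(rmB,rmA)): drop {robot_in(rmA)}, keep {ball_in(b4,rmB), carry(b2,left)}, require {robot_in(rmB)}
    → {ball_in(b4,rmB), carry(b2,left), robot_in(rmB)}

== RESULT ==
["ball_in(b4,rmB)", "carry(b2,left)", "robot_in(rmB)"]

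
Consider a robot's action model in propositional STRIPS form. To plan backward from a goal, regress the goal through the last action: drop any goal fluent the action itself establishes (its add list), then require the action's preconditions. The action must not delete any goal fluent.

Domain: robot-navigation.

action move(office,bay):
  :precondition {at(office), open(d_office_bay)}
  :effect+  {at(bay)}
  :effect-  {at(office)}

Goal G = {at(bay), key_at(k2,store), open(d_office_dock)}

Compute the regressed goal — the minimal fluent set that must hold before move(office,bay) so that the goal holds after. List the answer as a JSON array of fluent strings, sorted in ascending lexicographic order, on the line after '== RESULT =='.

Compute (G \ add) ∪ pre:
  G ∩ del = {}  (empty — regression defined)
  G \ add = {at(bay), key_at(k2,store), open(d_office_dock)} \ {at(bay)} = {key_at(k2,store), open(d_office_dock)}
  ∪ pre   = {key_at(k2,store), open(d_office_dock)} ∪ {at(office), open(d_office_bay)}
          = {at(office), key_at(k2,store), open(d_office_bay), open(d_office_dock)}

== RESULT ==
["at(office)", "key_at(k2,store)", "open(d_office_bay)", "open(d_office_dock)"]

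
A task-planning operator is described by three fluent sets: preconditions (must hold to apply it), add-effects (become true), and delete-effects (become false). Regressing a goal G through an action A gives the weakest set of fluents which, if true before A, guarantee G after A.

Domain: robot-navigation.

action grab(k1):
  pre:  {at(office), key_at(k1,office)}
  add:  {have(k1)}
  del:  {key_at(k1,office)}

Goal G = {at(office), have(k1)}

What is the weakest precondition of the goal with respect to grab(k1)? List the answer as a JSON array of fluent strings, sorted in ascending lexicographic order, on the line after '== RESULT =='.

Regress:
  G ∩ del = {}  (empty — regression defined)
  G \ add = {at(office), have(k1)} \ {have(k1)} = {at(office)}
  ∪ pre   = {at(office)} ∪ {at(office), key_at(k1,office)}
          = {at(office), key_at(k1,office)}

== RESULT ==
["at(office)", "key_at(k1,office)"]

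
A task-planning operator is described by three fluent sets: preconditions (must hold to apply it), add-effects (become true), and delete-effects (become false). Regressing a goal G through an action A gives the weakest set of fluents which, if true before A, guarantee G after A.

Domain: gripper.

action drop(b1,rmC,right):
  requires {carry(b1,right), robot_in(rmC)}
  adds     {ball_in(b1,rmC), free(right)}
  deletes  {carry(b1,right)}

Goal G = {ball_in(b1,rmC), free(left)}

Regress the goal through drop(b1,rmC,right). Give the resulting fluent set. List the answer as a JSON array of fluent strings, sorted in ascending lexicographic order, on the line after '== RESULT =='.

Regress:
  G ∩ del = {}  (empty — regression defined)
  G \ add = {ball_in(b1,rmC), free(left)} \ {ball_in(b1,rmC), free(right)} = {free(left)}
  ∪ pre   = {free(left)} ∪ {carry(b1,right), robot_in(rmC)}
          = {carry(b1,right), free(left), robot_in(rmC)}

== RESULT ==
["carry(b1,right)", "free(left)", "robot_in(rmC)"]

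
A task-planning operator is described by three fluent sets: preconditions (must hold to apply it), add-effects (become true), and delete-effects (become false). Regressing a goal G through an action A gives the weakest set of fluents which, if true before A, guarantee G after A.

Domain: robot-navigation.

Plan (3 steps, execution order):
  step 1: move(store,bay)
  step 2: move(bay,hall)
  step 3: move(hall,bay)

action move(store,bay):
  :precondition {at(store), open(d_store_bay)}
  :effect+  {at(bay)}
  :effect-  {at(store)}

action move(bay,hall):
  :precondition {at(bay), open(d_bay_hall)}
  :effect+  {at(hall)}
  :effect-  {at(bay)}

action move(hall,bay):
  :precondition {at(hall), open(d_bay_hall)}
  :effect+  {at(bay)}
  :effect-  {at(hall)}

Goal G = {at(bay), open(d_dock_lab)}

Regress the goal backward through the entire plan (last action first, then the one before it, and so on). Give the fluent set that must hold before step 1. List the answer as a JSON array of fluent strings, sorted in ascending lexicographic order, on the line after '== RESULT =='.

Work backward from the goal:
  through step 3 (move(hall,bay)): drop {at(bay)}, keep {open(d_dock_lab)}, require {at(hall), open(d_bay_hall)}
    → {at(hall), open(d_bay_hall), open(d_dock_lab)}
  through step 2 (move(bay,hall)): drop {at(hall)}, keep {open(d_bay_hall), open(d_dock_lab)}, require {at(bay), open(d_bay_hall)}
    → {at(bay), open(d_bay_hall), open(d_dock_lab)}
  through step 1 (move(store,bay)): drop {at(bay)}, keep {open(d_bay_hall), open(d_dock_lab)}, require {at(store), open(d_store_bay)}
    → {at(store), open(d_bay_hall), open(d_dock_lab), open(d_store_bay)}

== RESULT ==
["at(store)", "open(d_bay_hall)", "open(d_dock_lab)", "open(d_store_bay)"]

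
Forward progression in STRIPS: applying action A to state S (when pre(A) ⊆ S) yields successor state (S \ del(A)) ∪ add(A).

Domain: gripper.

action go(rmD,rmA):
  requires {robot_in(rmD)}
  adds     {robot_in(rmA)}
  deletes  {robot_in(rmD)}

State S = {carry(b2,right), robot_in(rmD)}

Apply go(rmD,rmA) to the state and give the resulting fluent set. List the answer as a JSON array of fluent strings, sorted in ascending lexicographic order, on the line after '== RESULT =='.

Progress:
  pre ⊆ S: {robot_in(rmD)} ⊆ S  — applicable
  S \ del = {carry(b2,right)}
  ∪ add   = {carry(b2,right), robot_in(rmA)}

== RESULT ==
["carry(b2,right)", "robot_in(rmA)"]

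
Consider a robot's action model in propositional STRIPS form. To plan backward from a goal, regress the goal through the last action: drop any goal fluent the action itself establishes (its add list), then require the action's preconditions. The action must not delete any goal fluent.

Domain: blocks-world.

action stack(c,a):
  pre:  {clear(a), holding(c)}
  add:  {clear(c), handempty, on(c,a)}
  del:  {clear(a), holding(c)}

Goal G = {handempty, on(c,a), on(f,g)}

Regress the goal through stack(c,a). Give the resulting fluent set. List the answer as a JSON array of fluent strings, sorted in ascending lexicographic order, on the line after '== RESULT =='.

Regress:
  G ∩ del = {}  (empty — regression defined)
  G \ add = {handempty, on(c,a), on(f,g)} \ {clear(c), handempty, on(c,a)} = {on(f,g)}
  ∪ pre   = {on(f,g)} ∪ {clear(a), holding(c)}
          = {clear(a), holding(c), on(f,g)}

== RESULT ==
["clear(a)", "holding(c)", "on(f,g)"]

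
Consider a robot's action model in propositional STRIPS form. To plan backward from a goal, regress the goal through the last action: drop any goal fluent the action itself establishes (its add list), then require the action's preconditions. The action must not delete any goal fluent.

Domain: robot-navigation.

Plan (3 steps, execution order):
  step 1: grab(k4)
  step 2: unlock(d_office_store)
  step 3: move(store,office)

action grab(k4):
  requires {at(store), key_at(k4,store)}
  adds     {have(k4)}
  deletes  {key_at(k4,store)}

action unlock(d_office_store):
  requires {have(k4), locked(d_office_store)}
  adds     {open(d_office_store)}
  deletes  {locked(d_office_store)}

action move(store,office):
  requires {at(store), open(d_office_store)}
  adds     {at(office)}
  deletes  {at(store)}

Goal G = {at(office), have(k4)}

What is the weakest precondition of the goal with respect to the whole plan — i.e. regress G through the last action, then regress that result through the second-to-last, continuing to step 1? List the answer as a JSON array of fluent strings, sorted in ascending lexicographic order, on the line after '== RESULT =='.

Work backward from the goal:
  through step 3 (move(store,office)): drop {at(office)}, keep {have(k4)}, require {at(store), open(d_office_store)}
    → {at(store), have(k4), open(d_office_store)}
  through step 2 (unlock(d_office_store)): drop {open(d_office_store)}, keep {at(store), have(k4)}, require {have(k4), locked(d_office_store)}
    → {at(store), have(k4), locked(d_office_store)}
  through step 1 (grab(k4)): drop {have(k4)}, keep {at(store), locked(d_office_store)}, require {at(store), key_at(k4,store)}
    → {at(store), key_at(k4,store), locked(d_office_store)}

== RESULT ==
["at(store)", "key_at(k4,store)", "locked(d_office_store)"]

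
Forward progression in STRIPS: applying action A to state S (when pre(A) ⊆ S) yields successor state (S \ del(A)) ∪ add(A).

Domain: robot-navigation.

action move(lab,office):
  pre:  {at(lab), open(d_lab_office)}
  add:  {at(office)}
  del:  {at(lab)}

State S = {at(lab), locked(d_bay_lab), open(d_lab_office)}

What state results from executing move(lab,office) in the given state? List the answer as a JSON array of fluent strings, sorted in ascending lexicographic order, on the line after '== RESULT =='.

Progress:
  pre ⊆ S: {at(lab), open(d_lab_office)} ⊆ S  — applicable
  S \ del = {locked(d_bay_lab), open(d_lab_office)}
  ∪ add   = {at(office), locked(d_bay_lab), open(d_lab_office)}

== RESULT ==
["at(office)", "locked(d_bay_lab)", "open(d_lab_office)"]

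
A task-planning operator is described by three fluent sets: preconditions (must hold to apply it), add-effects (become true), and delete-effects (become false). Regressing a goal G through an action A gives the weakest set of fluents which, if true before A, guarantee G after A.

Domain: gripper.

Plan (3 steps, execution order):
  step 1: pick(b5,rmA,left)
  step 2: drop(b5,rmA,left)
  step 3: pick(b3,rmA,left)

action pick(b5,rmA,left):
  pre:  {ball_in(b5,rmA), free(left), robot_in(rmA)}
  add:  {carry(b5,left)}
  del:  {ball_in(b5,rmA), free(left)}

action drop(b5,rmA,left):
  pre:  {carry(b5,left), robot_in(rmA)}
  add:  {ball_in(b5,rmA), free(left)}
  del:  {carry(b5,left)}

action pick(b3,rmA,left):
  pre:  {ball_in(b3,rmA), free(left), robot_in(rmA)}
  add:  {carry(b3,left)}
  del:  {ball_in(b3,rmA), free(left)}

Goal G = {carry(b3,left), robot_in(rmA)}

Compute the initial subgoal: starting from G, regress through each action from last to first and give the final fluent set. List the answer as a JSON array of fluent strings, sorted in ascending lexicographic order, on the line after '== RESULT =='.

Regress step by step:
  through step 3 (pick(b3,rmA,left)): drop {carry(b3,left)}, keep {robot_in(rmA)}, require {ball_in(b3,rmA), free(left), robot_in(rmA)}
    → {ball_in(b3,rmA), free(left), robot_in(rmA)}
  through step 2 (drop(b5,rmA,left)): drop {free(left)}, keep {ball_in(b3,rmA), robot_in(rmA)}, require {carry(b5,left), robot_in(rmA)}
    → {ball_in(b3,rmA), carry(b5,left), robot_in(rmA)}
  through step 1 (pick(b5,rmA,left)): drop {carry(b5,left)}, keep {ball_in(b3,rmA), robot_in(rmA)}, require {ball_in(b5,rmA), free(left), robot_in(rmA)}
    → {ball_in(b3,rmA), ball_in(b5,rmA), free(left), robot_in(rmA)}

== RESULT ==
["ball_in(b3,rmA)", "ball_in(b5,rmA)", "free(left)", "robot_in(rmA)"]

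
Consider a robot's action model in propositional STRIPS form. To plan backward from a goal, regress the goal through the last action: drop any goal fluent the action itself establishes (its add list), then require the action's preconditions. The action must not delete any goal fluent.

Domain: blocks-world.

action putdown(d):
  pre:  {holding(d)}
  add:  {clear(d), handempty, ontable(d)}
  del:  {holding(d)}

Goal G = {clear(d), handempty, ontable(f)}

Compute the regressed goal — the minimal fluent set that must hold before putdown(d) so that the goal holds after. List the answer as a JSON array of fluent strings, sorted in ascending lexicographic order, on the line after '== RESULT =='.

Compute (G \ add) ∪ pre:
  G ∩ del = {}  (empty — regression defined)
  G \ add = {clear(d), handempty, ontable(f)} \ {clear(d), handempty, ontable(d)} = {ontable(f)}
  ∪ pre   = {ontable(f)} ∪ {holding(d)}
          = {holding(d), ontable(f)}

== RESULT ==
["holding(d)", "ontable(f)"]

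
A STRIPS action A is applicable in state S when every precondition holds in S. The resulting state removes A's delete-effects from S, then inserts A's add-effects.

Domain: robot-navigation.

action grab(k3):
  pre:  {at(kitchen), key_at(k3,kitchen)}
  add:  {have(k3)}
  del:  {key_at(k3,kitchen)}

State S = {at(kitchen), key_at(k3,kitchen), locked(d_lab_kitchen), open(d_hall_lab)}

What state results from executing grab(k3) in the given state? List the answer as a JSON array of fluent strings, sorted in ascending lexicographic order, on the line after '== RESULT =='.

Compute (S \ del) ∪ add:
  pre ⊆ S: {at(kitchen), key_at(k3,kitchen)} ⊆ S  — applicable
  S \ del = {at(kitchen), locked(d_lab_kitchen), open(d_hall_lab)}
  ∪ add   = {at(kitchen), have(k3), locked(d_lab_kitchen), open(d_hall_lab)}

== RESULT ==
["at(kitchen)", "have(k3)", "locked(d_lab_kitchen)", "open(d_hall_lab)"]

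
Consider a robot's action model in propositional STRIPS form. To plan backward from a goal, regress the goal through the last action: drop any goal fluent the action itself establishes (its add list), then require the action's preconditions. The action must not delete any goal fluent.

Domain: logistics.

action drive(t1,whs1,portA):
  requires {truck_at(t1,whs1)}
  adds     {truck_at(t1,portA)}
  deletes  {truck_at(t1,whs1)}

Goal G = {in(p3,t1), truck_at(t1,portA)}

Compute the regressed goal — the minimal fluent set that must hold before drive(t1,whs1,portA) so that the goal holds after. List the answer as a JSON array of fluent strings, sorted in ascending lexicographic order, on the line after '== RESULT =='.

Compute (G \ add) ∪ pre:
  G ∩ del = {}  (empty — regression defined)
  G \ add = {in(p3,t1), truck_at(t1,portA)} \ {truck_at(t1,portA)} = {in(p3,t1)}
  ∪ pre   = {in(p3,t1)} ∪ {truck_at(t1,whs1)}
          = {in(p3,t1), truck_at(t1,whs1)}

== RESULT ==
["in(p3,t1)", "truck_at(t1,whs1)"]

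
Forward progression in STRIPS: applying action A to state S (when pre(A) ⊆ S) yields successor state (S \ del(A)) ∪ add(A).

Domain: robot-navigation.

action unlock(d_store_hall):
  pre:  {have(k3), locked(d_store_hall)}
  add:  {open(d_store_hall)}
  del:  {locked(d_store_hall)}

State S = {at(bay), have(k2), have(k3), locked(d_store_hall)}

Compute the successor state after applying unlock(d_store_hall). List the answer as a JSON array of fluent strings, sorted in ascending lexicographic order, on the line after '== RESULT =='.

Compute (S \ del) ∪ add:
  pre ⊆ S: {have(k3), locked(d_store_hall)} ⊆ S  — applicable
  S \ del = {at(bay), have(k2), have(k3)}
  ∪ add   = {at(bay), have(k2), have(k3), open(d_store_hall)}

== RESULT ==
["at(bay)", "have(k2)", "have(k3)", "open(d_store_hall)"]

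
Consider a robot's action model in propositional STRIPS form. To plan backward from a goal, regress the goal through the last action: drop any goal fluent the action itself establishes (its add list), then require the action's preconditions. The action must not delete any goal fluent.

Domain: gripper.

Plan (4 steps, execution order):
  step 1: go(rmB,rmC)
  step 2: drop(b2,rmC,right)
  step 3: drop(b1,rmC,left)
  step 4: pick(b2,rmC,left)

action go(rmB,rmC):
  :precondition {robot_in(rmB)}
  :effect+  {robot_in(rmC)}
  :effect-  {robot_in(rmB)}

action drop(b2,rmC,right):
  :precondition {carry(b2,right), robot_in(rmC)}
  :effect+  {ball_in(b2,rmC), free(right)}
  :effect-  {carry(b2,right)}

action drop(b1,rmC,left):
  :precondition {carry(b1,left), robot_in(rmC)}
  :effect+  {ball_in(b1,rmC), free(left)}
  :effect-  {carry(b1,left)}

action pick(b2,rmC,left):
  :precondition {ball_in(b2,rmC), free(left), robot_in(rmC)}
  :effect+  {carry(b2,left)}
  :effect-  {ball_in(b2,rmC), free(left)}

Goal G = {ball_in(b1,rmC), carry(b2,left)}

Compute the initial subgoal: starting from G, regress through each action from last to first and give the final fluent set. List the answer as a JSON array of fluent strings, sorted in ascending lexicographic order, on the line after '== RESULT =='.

Regress step by step:
  through step 4 (pick(b2,rmC,left)): drop {carry(b2,left)}, keep {ball_in(b1,rmC)}, require {ball_in(b2,rmC), free(left), robot_in(rmC)}
    → {ball_in(b1,rmC), ball_in(b2,rmC), free(left), robot_in(rmC)}
  through step 3 (drop(b1,rmC,left)): drop {ball_in(b1,rmC), free(left)}, keep {ball_in(b2,rmC), robot_in(rmC)}, require {carry(b1,left), robot_in(rmC)}
    → {ball_in(b2,rmC), carry(b1,left), robot_in(rmC)}
  through step 2 (drop(b2,rmC,right)): drop {ball_in(b2,rmC)}, keep {carry(b1,left), robot_in(rmC)}, require {carry(b2,right), robot_in(rmC)}
    → {carry(b1,left), carry(b2,right), robot_in(rmC)}
  through step 1 (go(rmB,rmC)): drop {robot_in(rmC)}, keep {carry(b1,left), carry(b2,right)}, require {robot_in(rmB)}
    → {carry(b1,left), carry(b2,right), robot_in(rmB)}

== RESULT ==
["carry(b1,left)", "carry(b2,right)", "robot_in(rmB)"]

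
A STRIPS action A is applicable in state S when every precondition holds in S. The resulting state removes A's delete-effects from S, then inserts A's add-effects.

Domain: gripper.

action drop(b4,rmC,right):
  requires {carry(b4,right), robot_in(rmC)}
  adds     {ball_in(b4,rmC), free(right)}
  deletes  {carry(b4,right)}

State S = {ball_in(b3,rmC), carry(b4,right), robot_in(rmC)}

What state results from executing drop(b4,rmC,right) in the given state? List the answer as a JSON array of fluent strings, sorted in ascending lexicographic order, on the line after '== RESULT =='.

Compute (S \ del) ∪ add:
  pre ⊆ S: {carry(b4,right), robot_in(rmC)} ⊆ S  — applicable
  S \ del = {ball_in(b3,rmC), robot_in(rmC)}
  ∪ add   = {ball_in(b3,rmC), ball_in(b4,rmC), free(right), robot_in(rmC)}

== RESULT ==
["ball_in(b3,rmC)", "ball_in(b4,rmC)", "free(right)", "robot_in(rmC)"]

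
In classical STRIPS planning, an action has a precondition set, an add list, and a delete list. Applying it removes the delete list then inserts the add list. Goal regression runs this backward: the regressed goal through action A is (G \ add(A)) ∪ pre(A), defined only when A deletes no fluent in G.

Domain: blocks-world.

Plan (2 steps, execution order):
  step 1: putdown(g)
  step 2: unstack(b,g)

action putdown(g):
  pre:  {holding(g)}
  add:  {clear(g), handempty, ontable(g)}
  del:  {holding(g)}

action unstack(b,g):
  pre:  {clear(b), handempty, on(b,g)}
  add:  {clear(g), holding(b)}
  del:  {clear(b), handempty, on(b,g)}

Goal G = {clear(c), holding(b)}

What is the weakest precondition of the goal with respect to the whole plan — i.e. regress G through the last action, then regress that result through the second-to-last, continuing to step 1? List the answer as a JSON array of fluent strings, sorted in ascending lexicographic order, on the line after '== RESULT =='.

Work backward from the goal:
  through step 2 (unstack(b,g)): drop {holding(b)}, keep {clear(c)}, require {clear(b), handempty, on(b,g)}
    → {clear(b), clear(c), handempty, on(b,g)}
  through step 1 (putdown(g)): drop {handempty}, keep {clear(b), clear(c), on(b,g)}, require {holding(g)}
    → {clear(b), clear(c), holding(g), on(b,g)}

== RESULT ==
["clear(b)", "clear(c)", "holding(g)", "on(b,g)"]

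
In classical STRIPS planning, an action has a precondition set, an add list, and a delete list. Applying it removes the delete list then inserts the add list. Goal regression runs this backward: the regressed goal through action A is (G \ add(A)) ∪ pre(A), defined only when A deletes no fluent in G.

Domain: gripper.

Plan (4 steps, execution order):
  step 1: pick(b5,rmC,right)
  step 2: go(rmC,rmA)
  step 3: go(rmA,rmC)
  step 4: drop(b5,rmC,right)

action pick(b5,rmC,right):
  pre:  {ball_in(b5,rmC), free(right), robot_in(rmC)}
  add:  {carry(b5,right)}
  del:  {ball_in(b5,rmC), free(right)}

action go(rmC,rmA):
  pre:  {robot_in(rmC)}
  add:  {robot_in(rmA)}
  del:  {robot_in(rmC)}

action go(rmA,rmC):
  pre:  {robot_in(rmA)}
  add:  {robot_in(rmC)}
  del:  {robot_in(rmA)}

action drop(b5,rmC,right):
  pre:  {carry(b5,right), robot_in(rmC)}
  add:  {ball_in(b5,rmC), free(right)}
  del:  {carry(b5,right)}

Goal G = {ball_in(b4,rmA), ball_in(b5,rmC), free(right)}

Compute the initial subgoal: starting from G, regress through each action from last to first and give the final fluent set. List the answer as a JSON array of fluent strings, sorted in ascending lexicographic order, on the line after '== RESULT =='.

Work backward from the goal:
  through step 4 (drop(b5,rmC,right)): drop {ball_in(b5,rmC), free(right)}, keep {ball_in(b4,rmA)}, require {carry(b5,right), robot_in(rmC)}
    → {ball_in(b4,rmA), carry(b5,right), robot_in(rmC)}
  through step 3 (go(rmA,rmC)): drop {robot_in(rmC)}, keep {ball_in(b4,rmA), carry(b5,right)}, require {robot_in(rmA)}
    → {ball_in(b4,rmA), carry(b5,right), robot_in(rmA)}
  through step 2 (go(rmC,rmA)): drop {robot_in(rmA)}, keep {ball_in(b4,rmA), carry(b5,right)}, require {robot_in(rmC)}
    → {ball_in(b4,rmA), carry(b5,right), robot_in(rmC)}
  through step 1 (pick(b5,rmC,right)): drop {carry(b5,right)}, keep {ball_in(b4,rmA), robot_in(rmC)}, require {ball_in(b5,rmC), free(right), robot_in(rmC)}
    → {ball_in(b4,rmA), ball_in(b5,rmC), free(right), robot_in(rmC)}

== RESULT ==
["ball_in(b4,rmA)", "ball_in(b5,rmC)", "free(right)", "robot_in(rmC)"]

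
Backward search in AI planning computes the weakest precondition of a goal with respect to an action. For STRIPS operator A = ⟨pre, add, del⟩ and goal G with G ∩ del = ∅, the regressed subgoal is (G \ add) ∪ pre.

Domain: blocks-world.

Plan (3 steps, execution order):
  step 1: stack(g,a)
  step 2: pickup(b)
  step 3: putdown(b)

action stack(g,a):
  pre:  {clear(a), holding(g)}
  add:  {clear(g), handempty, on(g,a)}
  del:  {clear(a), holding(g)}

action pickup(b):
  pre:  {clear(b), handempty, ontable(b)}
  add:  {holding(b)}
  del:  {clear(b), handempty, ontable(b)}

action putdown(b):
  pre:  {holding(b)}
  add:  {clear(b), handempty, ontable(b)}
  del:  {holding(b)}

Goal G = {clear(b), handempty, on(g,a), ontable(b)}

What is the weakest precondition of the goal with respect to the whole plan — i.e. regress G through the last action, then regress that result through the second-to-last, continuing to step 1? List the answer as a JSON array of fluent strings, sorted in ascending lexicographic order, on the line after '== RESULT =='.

Regress step by step:
  through step 3 (putdown(b)): drop {clear(b), handempty, ontable(b)}, keep {on(g,a)}, require {holding(b)}
    → {holding(b), on(g,a)}
  through step 2 (pickup(b)): drop {holding(b)}, keep {on(g,a)}, require {clear(b), handempty, ontable(b)}
    → {clear(b), handempty, on(g,a), ontable(b)}
  through step 1 (stack(g,a)): drop {handempty, on(g,a)}, keep {clear(b), ontable(b)}, require {clear(a), holding(g)}
    → {clear(a), clear(b), holding(g), ontable(b)}

== RESULT ==
["clear(a)", "clear(b)", "holding(g)", "ontable(b)"]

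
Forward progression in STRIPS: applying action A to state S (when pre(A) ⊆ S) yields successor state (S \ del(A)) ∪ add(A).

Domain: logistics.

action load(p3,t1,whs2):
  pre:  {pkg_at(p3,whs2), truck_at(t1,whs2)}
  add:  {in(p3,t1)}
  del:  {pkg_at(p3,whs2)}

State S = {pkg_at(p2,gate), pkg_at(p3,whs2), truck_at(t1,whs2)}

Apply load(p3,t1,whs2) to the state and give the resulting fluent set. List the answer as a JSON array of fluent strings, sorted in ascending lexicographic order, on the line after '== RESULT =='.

Progress:
  pre ⊆ S: {pkg_at(p3,whs2), truck_at(t1,whs2)} ⊆ S  — applicable
  S \ del = {pkg_at(p2,gate), truck_at(t1,whs2)}
  ∪ add   = {in(p3,t1), pkg_at(p2,gate), truck_at(t1,whs2)}

== RESULT ==
["in(p3,t1)", "pkg_at(p2,gate)", "truck_at(t1,whs2)"]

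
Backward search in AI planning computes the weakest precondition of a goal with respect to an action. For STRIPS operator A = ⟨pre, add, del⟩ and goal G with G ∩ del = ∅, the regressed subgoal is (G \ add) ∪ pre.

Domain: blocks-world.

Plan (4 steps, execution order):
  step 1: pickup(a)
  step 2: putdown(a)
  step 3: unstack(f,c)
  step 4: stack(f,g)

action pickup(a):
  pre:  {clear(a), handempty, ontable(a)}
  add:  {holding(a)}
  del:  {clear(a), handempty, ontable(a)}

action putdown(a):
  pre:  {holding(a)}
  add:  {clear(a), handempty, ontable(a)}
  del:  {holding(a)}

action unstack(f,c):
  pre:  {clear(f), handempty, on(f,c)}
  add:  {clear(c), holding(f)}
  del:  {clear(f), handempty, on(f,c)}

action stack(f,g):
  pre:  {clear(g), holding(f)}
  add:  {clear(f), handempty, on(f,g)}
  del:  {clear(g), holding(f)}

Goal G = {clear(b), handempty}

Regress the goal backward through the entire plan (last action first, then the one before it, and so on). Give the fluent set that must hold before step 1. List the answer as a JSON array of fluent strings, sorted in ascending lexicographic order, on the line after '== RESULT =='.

Regress step by step:
  through step 4 (stack(f,g)): drop {handempty}, keep {clear(b)}, require {clear(g), holding(f)}
    → {clear(b), clear(g), holding(f)}
  through step 3 (unstack(f,c)): drop {holding(f)}, keep {clear(b), clear(g)}, require {clear(f), handempty, on(f,c)}
    → {clear(b), clear(f), clear(g), handempty, on(f,c)}
  through step 2 (putdown(a)): drop {handempty}, keep {clear(b), clear(f), clear(g), on(f,c)}, require {holding(a)}
    → {clear(b), clear(f), clear(g), holding(a), on(f,c)}
  through step 1 (pickup(a)): drop {holding(a)}, keep {clear(b), clear(f), clear(g), on(f,c)}, require {clear(a), handempty, ontable(a)}
    → {clear(a), clear(b), clear(f), clear(g), handempty, on(f,c), ontable(a)}

== RESULT ==
["clear(a)", "clear(b)", "clear(f)", "clear(g)", "handempty", "on(f,c)", "ontable(a)"]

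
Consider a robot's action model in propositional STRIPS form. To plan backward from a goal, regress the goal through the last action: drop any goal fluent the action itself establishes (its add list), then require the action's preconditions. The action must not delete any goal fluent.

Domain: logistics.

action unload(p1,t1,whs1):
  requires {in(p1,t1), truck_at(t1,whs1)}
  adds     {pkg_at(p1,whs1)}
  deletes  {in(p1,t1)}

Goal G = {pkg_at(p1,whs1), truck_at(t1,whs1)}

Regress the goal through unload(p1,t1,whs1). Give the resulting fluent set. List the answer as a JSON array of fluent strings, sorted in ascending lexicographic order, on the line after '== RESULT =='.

Compute (G \ add) ∪ pre:
  G ∩ del = {}  (empty — regression defined)
  G \ add = {pkg_at(p1,whs1), truck_at(t1,whs1)} \ {pkg_at(p1,whs1)} = {truck_at(t1,whs1)}
  ∪ pre   = {truck_at(t1,whs1)} ∪ {in(p1,t1), truck_at(t1,whs1)}
          = {in(p1,t1), truck_at(t1,whs1)}

== RESULT ==
["in(p1,t1)", "truck_at(t1,whs1)"]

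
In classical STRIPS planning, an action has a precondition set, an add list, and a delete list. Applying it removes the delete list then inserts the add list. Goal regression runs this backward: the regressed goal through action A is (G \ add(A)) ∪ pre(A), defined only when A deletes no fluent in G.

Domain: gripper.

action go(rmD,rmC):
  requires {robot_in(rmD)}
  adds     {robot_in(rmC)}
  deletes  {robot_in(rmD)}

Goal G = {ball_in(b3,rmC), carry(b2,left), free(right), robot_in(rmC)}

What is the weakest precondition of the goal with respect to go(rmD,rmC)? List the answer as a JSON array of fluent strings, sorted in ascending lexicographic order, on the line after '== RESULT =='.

Compute (G \ add) ∪ pre:
  G ∩ del = {}  (empty — regression defined)
  G \ add = {ball_in(b3,rmC), carry(b2,left), free(right), robot_in(rmC)} \ {robot_in(rmC)} = {ball_in(b3,rmC), carry(b2,left), free(right)}
  ∪ pre   = {ball_in(b3,rmC), carry(b2,left), free(right)} ∪ {robot_in(rmD)}
          = {ball_in(b3,rmC), carry(b2,left), free(right), robot_in(rmD)}

== RESULT ==
["ball_in(b3,rmC)", "carry(b2,left)", "free(right)", "robot_in(rmD)"]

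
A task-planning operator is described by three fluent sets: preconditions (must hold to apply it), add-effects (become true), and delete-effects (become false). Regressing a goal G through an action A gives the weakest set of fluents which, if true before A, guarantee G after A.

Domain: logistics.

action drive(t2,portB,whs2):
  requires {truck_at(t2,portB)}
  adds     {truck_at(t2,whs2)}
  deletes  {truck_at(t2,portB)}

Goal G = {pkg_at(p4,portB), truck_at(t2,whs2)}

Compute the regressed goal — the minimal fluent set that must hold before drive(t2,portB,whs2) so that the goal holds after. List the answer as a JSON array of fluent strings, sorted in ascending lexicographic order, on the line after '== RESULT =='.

Regress:
  G ∩ del = {}  (empty — regression defined)
  G \ add = {pkg_at(p4,portB), truck_at(t2,whs2)} \ {truck_at(t2,whs2)} = {pkg_at(p4,portB)}
  ∪ pre   = {pkg_at(p4,portB)} ∪ {truck_at(t2,portB)}
          = {pkg_at(p4,portB), truck_at(t2,portB)}

== RESULT ==
["pkg_at(p4,portB)", "truck_at(t2,portB)"]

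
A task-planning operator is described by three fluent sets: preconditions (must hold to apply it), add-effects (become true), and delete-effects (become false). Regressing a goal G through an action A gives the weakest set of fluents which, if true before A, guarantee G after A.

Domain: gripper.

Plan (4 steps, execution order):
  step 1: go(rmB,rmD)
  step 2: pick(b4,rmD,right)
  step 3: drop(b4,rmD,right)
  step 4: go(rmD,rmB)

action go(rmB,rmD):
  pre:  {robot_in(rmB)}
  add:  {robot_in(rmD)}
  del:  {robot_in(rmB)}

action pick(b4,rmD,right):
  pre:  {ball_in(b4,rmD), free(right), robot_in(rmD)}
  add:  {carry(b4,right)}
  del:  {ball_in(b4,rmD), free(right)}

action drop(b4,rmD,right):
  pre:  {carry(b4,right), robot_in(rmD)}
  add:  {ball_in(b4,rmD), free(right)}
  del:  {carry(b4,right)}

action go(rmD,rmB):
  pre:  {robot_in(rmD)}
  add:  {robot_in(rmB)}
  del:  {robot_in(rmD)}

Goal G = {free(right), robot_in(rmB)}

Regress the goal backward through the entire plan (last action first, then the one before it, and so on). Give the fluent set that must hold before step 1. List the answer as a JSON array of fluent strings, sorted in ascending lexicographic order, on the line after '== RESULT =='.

Regress step by step:
  through step 4 (go(rmD,rmB)): drop {robot_in(rmB)}, keep {free(right)}, require {robot_in(rmD)}
    → {free(right), robot_in(rmD)}
  through step 3 (drop(b4,rmD,right)): drop {free(right)}, keep {robot_in(rmD)}, require {carry(b4,right), robot_in(rmD)}
    → {carry(b4,right), robot_in(rmD)}
  through step 2 (pick(b4,rmD,right)): drop {carry(b4,right)}, keep {robot_in(rmD)}, require {ball_in(b4,rmD), free(right), robot_in(rmD)}
    → {ball_in(b4,rmD), free(right), robot_in(rmD)}
  through step 1 (go(rmB,rmD)): drop {robot_in(rmD)}, keep {ball_in(b4,rmD), free(right)}, require {robot_in(rmB)}
    → {ball_in(b4,rmD), free(right), robot_in(rmB)}

== RESULT ==
["ball_in(b4,rmD)", "free(right)", "robot_in(rmB)"]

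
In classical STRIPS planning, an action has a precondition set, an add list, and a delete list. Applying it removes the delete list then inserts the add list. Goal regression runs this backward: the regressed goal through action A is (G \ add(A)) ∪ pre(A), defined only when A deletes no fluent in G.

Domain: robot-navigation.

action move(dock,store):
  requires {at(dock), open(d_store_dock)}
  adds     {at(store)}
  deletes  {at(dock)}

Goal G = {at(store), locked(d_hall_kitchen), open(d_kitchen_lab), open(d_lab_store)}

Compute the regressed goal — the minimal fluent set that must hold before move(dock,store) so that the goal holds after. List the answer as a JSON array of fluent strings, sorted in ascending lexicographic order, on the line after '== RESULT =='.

Regress:
  G ∩ del = {}  (empty — regression defined)
  G \ add = {at(store), locked(d_hall_kitchen), open(d_kitchen_lab), open(d_lab_store)} \ {at(store)} = {locked(d_hall_kitchen), open(d_kitchen_lab), open(d_lab_store)}
  ∪ pre   = {locked(d_hall_kitchen), open(d_kitchen_lab), open(d_lab_store)} ∪ {at(dock), open(d_store_dock)}
          = {at(dock), locked(d_hall_kitchen), open(d_kitchen_lab), open(d_lab_store), open(d_store_dock)}

== RESULT ==
["at(dock)", "locked(d_hall_kitchen)", "open(d_kitchen_lab)", "open(d_lab_store)", "open(d_store_dock)"]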